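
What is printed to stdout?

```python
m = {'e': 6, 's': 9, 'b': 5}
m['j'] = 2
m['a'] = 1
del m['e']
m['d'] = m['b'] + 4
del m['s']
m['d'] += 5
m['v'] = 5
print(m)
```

m['j'] = 2 → {'e': 6, 's': 9, 'b': 5, 'j': 2}
m['a'] = 1 → {'e': 6, 's': 9, 'b': 5, 'j': 2, 'a': 1}
del 'e' → {'s': 9, 'b': 5, 'j': 2, 'a': 1}
m['d'] = m['b']+4 = 9 → {'s': 9, 'b': 5, 'j': 2, 'a': 1, 'd': 9}
del 's' → {'b': 5, 'j': 2, 'a': 1, 'd': 9}
m['d'] = 9+5 = 14 → {'b': 5, 'j': 2, 'a': 1, 'd': 14}
m['v'] = 5 → {'b': 5, 'j': 2, 'a': 1, 'd': 14, 'v': 5}

{'b': 5, 'j': 2, 'a': 1, 'd': 14, 'v': 5}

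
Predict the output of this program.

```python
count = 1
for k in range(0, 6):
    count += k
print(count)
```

k=0: count = 1+0 = 1
k=1: count = 1+1 = 2
k=2: count = 2+2 = 4
k=3: count = 4+3 = 7
k=4: count = 7+4 = 11
k=5: count = 11+5 = 16

16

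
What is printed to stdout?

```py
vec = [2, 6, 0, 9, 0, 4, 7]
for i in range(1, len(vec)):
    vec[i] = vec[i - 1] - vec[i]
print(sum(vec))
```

-73

i=1: vec[1] = 2-6 = -4 → [2, -4, 0, 9, 0, 4, 7]
i=2: vec[2] = (-4)-0 = -4 → [2, -4, -4, 9, 0, 4, 7]
i=3: vec[3] = (-4)-9 = -13 → [2, -4, -4, -13, 0, 4, 7]
i=4: vec[4] = (-13)-0 = -13 → [2, -4, -4, -13, -13, 4, 7]
i=5: vec[5] = (-13)-4 = -17 → [2, -4, -4, -13, -13, -17, 7]
i=6: vec[6] = (-17)-7 = -24 → [2, -4, -4, -13, -13, -17, -24]
sum = -73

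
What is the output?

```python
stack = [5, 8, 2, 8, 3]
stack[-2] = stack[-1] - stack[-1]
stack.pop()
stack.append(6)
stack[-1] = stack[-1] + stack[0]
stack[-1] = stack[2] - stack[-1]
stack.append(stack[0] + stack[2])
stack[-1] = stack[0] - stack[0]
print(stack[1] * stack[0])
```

40

stack[-2] = stack[-1]-stack[-1] = 3-3 = 0 → [5, 8, 2, 0, 3]
pop() removes 3 → [5, 8, 2, 0]
append 6 → [5, 8, 2, 0, 6]
stack[-1] = stack[-1]+stack[0] = 6+5 = 11 → [5, 8, 2, 0, 11]
stack[-1] = stack[2]-stack[-1] = 2-11 = -9 → [5, 8, 2, 0, -9]
append stack[0]+stack[2] = 5+2 = 7 → [5, 8, 2, 0, -9, 7]
stack[-1] = stack[0]-stack[0] = 5-5 = 0 → [5, 8, 2, 0, -9, 0]
stack[1]*stack[0] = 8*5 = 40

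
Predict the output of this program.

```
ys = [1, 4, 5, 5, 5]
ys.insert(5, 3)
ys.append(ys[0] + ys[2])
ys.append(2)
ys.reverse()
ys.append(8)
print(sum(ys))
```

39

insert 3 at 5 → [1, 4, 5, 5, 5, 3]
append ys[0]+ys[2] = 1+5 = 6 → [1, 4, 5, 5, 5, 3, 6]
append 2 → [1, 4, 5, 5, 5, 3, 6, 2]
reverse → [2, 6, 3, 5, 5, 5, 4, 1]
append 8 → [2, 6, 3, 5, 5, 5, 4, 1, 8]
sum = 39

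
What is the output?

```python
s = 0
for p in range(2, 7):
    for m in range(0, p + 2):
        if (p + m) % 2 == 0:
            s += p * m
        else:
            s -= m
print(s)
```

110

p=2,m=0: even sum, s = 0+0 = 0
p=2,m=1: odd sum, s = 0-1 = -1
p=2,m=2: even sum, s = (-1)+4 = 3
p=2,m=3: odd sum, s = 3-3 = 0
p=3,m=0: odd sum, s = 0-0 = 0
p=3,m=1: even sum, s = 0+3 = 3
p=3,m=2: odd sum, s = 3-2 = 1
p=3,m=3: even sum, s = 1+9 = 10
p=3,m=4: odd sum, s = 10-4 = 6
p=4,m=0: even sum, s = 6+0 = 6
p=4,m=1: odd sum, s = 6-1 = 5
p=4,m=2: even sum, s = 5+8 = 13
p=4,m=3: odd sum, s = 13-3 = 10
p=4,m=4: even sum, s = 10+16 = 26
p=4,m=5: odd sum, s = 26-5 = 21
p=5,m=0: odd sum, s = 21-0 = 21
p=5,m=1: even sum, s = 21+5 = 26
p=5,m=2: odd sum, s = 26-2 = 24
p=5,m=3: even sum, s = 24+15 = 39
p=5,m=4: odd sum, s = 39-4 = 35
p=5,m=5: even sum, s = 35+25 = 60
p=5,m=6: odd sum, s = 60-6 = 54
p=6,m=0: even sum, s = 54+0 = 54
p=6,m=1: odd sum, s = 54-1 = 53
p=6,m=2: even sum, s = 53+12 = 65
p=6,m=3: odd sum, s = 65-3 = 62
p=6,m=4: even sum, s = 62+24 = 86
p=6,m=5: odd sum, s = 86-5 = 81
p=6,m=6: even sum, s = 81+36 = 117
p=6,m=7: odd sum, s = 117-7 = 110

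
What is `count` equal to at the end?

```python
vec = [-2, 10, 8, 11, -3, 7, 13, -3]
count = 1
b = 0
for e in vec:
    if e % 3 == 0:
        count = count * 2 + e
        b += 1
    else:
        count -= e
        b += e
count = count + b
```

e=-2: not %3==0, count = 1-(-2) = 3; b=-2
e=10: not %3==0, count = 3-10 = -7; b=8
e=8: not %3==0, count = (-7)-8 = -15; b=16
e=11: not %3==0, count = (-15)-11 = -26; b=27
e=-3: %3==0, count = (-26)*2+(-3) = -55; b=28
e=7: not %3==0, count = (-55)-7 = -62; b=35
e=13: not %3==0, count = (-62)-13 = -75; b=48
e=-3: %3==0, count = (-75)*2+(-3) = -153; b=49
count+b = (-153)+49 = -104

-104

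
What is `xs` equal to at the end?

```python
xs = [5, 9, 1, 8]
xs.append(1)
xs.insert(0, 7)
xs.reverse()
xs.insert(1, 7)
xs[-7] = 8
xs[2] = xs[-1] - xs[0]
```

append 1 → [5, 9, 1, 8, 1]
insert 7 at 0 → [7, 5, 9, 1, 8, 1]
reverse → [1, 8, 1, 9, 5, 7]
insert 7 at 1 → [1, 7, 8, 1, 9, 5, 7]
xs[-7] = 8 → [8, 7, 8, 1, 9, 5, 7]
xs[2] = xs[-1]-xs[0] = 7-8 = -1 → [8, 7, -1, 1, 9, 5, 7]

[8, 7, -1, 1, 9, 5, 7]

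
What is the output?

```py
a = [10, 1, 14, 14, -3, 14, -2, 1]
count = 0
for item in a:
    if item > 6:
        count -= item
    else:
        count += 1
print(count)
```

item=10: >6, count = 0-10 = -10
item=1: not >6, count = (-10)+1 = -9
item=14: >6, count = (-9)-14 = -23
item=14: >6, count = (-23)-14 = -37
item=-3: not >6, count = (-37)+1 = -36
item=14: >6, count = (-36)-14 = -50
item=-2: not >6, count = (-50)+1 = -49
item=1: not >6, count = (-49)+1 = -48

-48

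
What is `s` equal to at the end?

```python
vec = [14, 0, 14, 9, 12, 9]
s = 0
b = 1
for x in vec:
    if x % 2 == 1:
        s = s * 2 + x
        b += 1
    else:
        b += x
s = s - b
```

-16

x=14: not odd; b=15
x=0: not odd; b=15
x=14: not odd; b=29
x=9: odd, s = 0*2+9 = 9; b=30
x=12: not odd; b=42
x=9: odd, s = 9*2+9 = 27; b=43
s-b = 27-43 = -16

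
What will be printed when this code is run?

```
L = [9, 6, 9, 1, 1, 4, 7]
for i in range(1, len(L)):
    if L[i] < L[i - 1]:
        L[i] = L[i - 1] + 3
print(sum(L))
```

126

i=1: 6<9, L[1] = 9+3 = 12 → [9, 12, 9, 1, 1, 4, 7]
i=2: 9<12, L[2] = 12+3 = 15 → [9, 12, 15, 1, 1, 4, 7]
i=3: 1<15, L[3] = 15+3 = 18 → [9, 12, 15, 18, 1, 4, 7]
i=4: 1<18, L[4] = 18+3 = 21 → [9, 12, 15, 18, 21, 4, 7]
i=5: 4<21, L[5] = 21+3 = 24 → [9, 12, 15, 18, 21, 24, 7]
i=6: 7<24, L[6] = 24+3 = 27 → [9, 12, 15, 18, 21, 24, 27]
sum = 126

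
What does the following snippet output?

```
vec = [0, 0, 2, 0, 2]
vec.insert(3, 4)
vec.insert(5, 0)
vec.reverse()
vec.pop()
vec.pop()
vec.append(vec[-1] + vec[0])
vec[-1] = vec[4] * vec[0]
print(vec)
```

insert 4 at 3 → [0, 0, 2, 4, 0, 2]
insert 0 at 5 → [0, 0, 2, 4, 0, 0, 2]
reverse → [2, 0, 0, 4, 2, 0, 0]
pop() removes 0 → [2, 0, 0, 4, 2, 0]
pop() removes 0 → [2, 0, 0, 4, 2]
append vec[-1]+vec[0] = 2+2 = 4 → [2, 0, 0, 4, 2, 4]
vec[-1] = vec[4]*vec[0] = 2*2 = 4 → [2, 0, 0, 4, 2, 4]

[2, 0, 0, 4, 2, 4]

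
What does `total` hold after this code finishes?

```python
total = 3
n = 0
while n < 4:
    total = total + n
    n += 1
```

n=0: total = 3+0 = 3
n=1: total = 3+1 = 4
n=2: total = 4+2 = 6
n=3: total = 6+3 = 9

9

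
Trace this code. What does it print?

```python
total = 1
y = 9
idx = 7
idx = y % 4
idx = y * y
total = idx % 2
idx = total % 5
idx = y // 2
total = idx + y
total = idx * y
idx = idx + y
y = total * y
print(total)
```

36

idx = 9%4 = 1
idx = 9*9 = 81
total = 81%2 = 1
idx = 1%5 = 1
idx = 9//2 = 4
total = 4+9 = 13
total = 4*9 = 36
idx = 4+9 = 13
y = 36*9 = 324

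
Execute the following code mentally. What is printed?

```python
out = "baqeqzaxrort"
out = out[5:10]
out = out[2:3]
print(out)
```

x

slice [5:10] → 'zaxro'
slice [2:3] → 'x'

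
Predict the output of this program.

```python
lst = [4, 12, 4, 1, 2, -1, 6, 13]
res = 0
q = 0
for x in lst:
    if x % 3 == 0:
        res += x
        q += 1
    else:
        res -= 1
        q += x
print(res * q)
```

300

x=4: not %3==0, res = 0-1 = -1; q=4
x=12: %3==0, res = (-1)+12 = 11; q=5
x=4: not %3==0, res = 11-1 = 10; q=9
x=1: not %3==0, res = 10-1 = 9; q=10
x=2: not %3==0, res = 9-1 = 8; q=12
x=-1: not %3==0, res = 8-1 = 7; q=11
x=6: %3==0, res = 7+6 = 13; q=12
x=13: not %3==0, res = 13-1 = 12; q=25
res*q = 12*25 = 300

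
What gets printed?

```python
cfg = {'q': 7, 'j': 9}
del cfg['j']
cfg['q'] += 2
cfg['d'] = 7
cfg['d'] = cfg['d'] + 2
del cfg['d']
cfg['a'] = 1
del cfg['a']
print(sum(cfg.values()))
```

9

del 'j' → {'q': 7}
cfg['q'] = 7+2 = 9 → {'q': 9}
cfg['d'] = 7 → {'q': 9, 'd': 7}
cfg['d'] = cfg['d']+2 = 9 → {'q': 9, 'd': 9}
del 'd' → {'q': 9}
cfg['a'] = 1 → {'q': 9, 'a': 1}
del 'a' → {'q': 9}
sum of values = 9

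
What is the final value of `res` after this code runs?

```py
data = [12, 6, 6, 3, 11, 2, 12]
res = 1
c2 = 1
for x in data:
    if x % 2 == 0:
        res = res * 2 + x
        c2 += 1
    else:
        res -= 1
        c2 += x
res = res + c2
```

324

x=12: even, res = 1*2+12 = 14; c2=2
x=6: even, res = 14*2+6 = 34; c2=3
x=6: even, res = 34*2+6 = 74; c2=4
x=3: not even, res = 74-1 = 73; c2=7
x=11: not even, res = 73-1 = 72; c2=18
x=2: even, res = 72*2+2 = 146; c2=19
x=12: even, res = 146*2+12 = 304; c2=20
res+c2 = 304+20 = 324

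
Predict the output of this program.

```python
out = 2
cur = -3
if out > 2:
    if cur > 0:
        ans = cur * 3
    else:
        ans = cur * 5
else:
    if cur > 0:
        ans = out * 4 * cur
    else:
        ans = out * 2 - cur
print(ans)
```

7

out=2, cur=-3
out > 2 is False; cur > 0 is False
→ ans = out * 2 - cur = 7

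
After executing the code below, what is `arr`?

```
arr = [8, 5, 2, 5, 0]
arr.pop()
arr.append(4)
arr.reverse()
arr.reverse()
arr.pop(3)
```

[8, 5, 2, 4]

pop() removes 0 → [8, 5, 2, 5]
append 4 → [8, 5, 2, 5, 4]
reverse → [4, 5, 2, 5, 8]
reverse → [8, 5, 2, 5, 4]
pop(3) removes 5 → [8, 5, 2, 4]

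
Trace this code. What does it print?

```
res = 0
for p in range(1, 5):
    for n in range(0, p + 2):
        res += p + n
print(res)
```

84

p=1,n=0: res = 0+1 = 1
p=1,n=1: res = 1+2 = 3
p=1,n=2: res = 3+3 = 6
p=2,n=0: res = 6+2 = 8
p=2,n=1: res = 8+3 = 11
p=2,n=2: res = 11+4 = 15
p=2,n=3: res = 15+5 = 20
p=3,n=0: res = 20+3 = 23
p=3,n=1: res = 23+4 = 27
p=3,n=2: res = 27+5 = 32
p=3,n=3: res = 32+6 = 38
p=3,n=4: res = 38+7 = 45
p=4,n=0: res = 45+4 = 49
p=4,n=1: res = 49+5 = 54
p=4,n=2: res = 54+6 = 60
p=4,n=3: res = 60+7 = 67
p=4,n=4: res = 67+8 = 75
p=4,n=5: res = 75+9 = 84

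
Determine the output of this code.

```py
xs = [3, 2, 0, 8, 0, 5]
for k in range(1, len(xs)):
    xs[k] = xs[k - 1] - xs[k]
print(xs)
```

k=1: xs[1] = 3-2 = 1 → [3, 1, 0, 8, 0, 5]
k=2: xs[2] = 1-0 = 1 → [3, 1, 1, 8, 0, 5]
k=3: xs[3] = 1-8 = -7 → [3, 1, 1, -7, 0, 5]
k=4: xs[4] = (-7)-0 = -7 → [3, 1, 1, -7, -7, 5]
k=5: xs[5] = (-7)-5 = -12 → [3, 1, 1, -7, -7, -12]

[3, 1, 1, -7, -7, -12]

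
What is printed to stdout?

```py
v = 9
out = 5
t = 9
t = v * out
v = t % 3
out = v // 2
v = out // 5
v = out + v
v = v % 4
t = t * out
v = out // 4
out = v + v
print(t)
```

t = 9*5 = 45
v = 45%3 = 0
out = 0//2 = 0
v = 0//5 = 0
v = 0+0 = 0
v = 0%4 = 0
t = 45*0 = 0
v = 0//4 = 0
out = 0+0 = 0

0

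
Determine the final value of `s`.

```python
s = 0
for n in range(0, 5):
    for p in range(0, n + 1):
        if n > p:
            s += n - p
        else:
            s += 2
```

n=0,p=0: not 0>0, s = 0+2 = 2
n=1,p=0: 1>0, s = 2+1 = 3
n=1,p=1: not 1>1, s = 3+2 = 5
n=2,p=0: 2>0, s = 5+2 = 7
n=2,p=1: 2>1, s = 7+1 = 8
n=2,p=2: not 2>2, s = 8+2 = 10
n=3,p=0: 3>0, s = 10+3 = 13
n=3,p=1: 3>1, s = 13+2 = 15
n=3,p=2: 3>2, s = 15+1 = 16
n=3,p=3: not 3>3, s = 16+2 = 18
n=4,p=0: 4>0, s = 18+4 = 22
n=4,p=1: 4>1, s = 22+3 = 25
n=4,p=2: 4>2, s = 25+2 = 27
n=4,p=3: 4>3, s = 27+1 = 28
n=4,p=4: not 4>4, s = 28+2 = 30

30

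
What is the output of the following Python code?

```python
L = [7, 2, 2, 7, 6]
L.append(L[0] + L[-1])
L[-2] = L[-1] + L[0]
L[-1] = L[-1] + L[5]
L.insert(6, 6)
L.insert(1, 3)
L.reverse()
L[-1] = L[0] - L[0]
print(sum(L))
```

66

append L[0]+L[-1] = 7+6 = 13 → [7, 2, 2, 7, 6, 13]
L[-2] = L[-1]+L[0] = 13+7 = 20 → [7, 2, 2, 7, 20, 13]
L[-1] = L[-1]+L[5] = 13+13 = 26 → [7, 2, 2, 7, 20, 26]
insert 6 at 6 → [7, 2, 2, 7, 20, 26, 6]
insert 3 at 1 → [7, 3, 2, 2, 7, 20, 26, 6]
reverse → [6, 26, 20, 7, 2, 2, 3, 7]
L[-1] = L[0]-L[0] = 6-6 = 0 → [6, 26, 20, 7, 2, 2, 3, 0]
sum = 66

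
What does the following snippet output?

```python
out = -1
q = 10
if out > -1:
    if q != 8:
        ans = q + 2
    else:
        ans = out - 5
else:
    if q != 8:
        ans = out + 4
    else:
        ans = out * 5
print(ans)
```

out=-1, q=10
out > -1 is False; q != 8 is True
→ ans = out + 4 = 3

3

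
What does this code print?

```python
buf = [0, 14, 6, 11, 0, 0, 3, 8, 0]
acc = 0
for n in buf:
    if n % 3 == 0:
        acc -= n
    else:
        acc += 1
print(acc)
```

-6

n=0: %3==0, acc = 0-0 = 0
n=14: not %3==0, acc = 0+1 = 1
n=6: %3==0, acc = 1-6 = -5
n=11: not %3==0, acc = (-5)+1 = -4
n=0: %3==0, acc = (-4)-0 = -4
n=0: %3==0, acc = (-4)-0 = -4
n=3: %3==0, acc = (-4)-3 = -7
n=8: not %3==0, acc = (-7)+1 = -6
n=0: %3==0, acc = (-6)-0 = -6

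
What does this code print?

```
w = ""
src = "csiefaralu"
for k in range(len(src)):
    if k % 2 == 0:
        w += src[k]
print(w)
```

k=0: add 'c' → 'c'
k=1: skip
k=2: add 'i' → 'ci'
k=3: skip
k=4: add 'f' → 'cif'
k=5: skip
k=6: add 'r' → 'cifr'
k=7: skip
k=8: add 'l' → 'cifrl'
k=9: skip

cifrl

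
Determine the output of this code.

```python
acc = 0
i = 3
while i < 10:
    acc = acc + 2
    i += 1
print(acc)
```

14

i=3: acc = 0+2 = 2
i=4: acc = 2+2 = 4
i=5: acc = 4+2 = 6
i=6: acc = 6+2 = 8
i=7: acc = 8+2 = 10
i=8: acc = 10+2 = 12
i=9: acc = 12+2 = 14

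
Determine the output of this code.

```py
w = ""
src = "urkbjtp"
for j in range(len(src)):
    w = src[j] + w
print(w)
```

ptjbkru

j=0: prepend 'u' → 'u'
j=1: prepend 'r' → 'ru'
j=2: prepend 'k' → 'kru'
j=3: prepend 'b' → 'bkru'
j=4: prepend 'j' → 'jbkru'
j=5: prepend 't' → 'tjbkru'
j=6: prepend 'p' → 'ptjbkru'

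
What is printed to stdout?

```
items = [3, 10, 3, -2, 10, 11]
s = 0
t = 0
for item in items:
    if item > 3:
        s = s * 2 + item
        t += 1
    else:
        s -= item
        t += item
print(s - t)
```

item=3: not >3, s = 0-3 = -3; t=3
item=10: >3, s = (-3)*2+10 = 4; t=4
item=3: not >3, s = 4-3 = 1; t=7
item=-2: not >3, s = 1-(-2) = 3; t=5
item=10: >3, s = 3*2+10 = 16; t=6
item=11: >3, s = 16*2+11 = 43; t=7
s-t = 43-7 = 36

36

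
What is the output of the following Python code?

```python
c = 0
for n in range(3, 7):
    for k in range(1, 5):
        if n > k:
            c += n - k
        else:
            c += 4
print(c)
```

n=3,k=1: 3>1, c = 0+2 = 2
n=3,k=2: 3>2, c = 2+1 = 3
n=3,k=3: not 3>3, c = 3+4 = 7
n=3,k=4: not 3>4, c = 7+4 = 11
n=4,k=1: 4>1, c = 11+3 = 14
n=4,k=2: 4>2, c = 14+2 = 16
n=4,k=3: 4>3, c = 16+1 = 17
n=4,k=4: not 4>4, c = 17+4 = 21
n=5,k=1: 5>1, c = 21+4 = 25
n=5,k=2: 5>2, c = 25+3 = 28
n=5,k=3: 5>3, c = 28+2 = 30
n=5,k=4: 5>4, c = 30+1 = 31
n=6,k=1: 6>1, c = 31+5 = 36
n=6,k=2: 6>2, c = 36+4 = 40
n=6,k=3: 6>3, c = 40+3 = 43
n=6,k=4: 6>4, c = 43+2 = 45

45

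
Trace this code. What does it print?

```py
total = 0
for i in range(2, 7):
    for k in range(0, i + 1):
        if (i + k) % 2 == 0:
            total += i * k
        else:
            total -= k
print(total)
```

135

i=2,k=0: even sum, total = 0+0 = 0
i=2,k=1: odd sum, total = 0-1 = -1
i=2,k=2: even sum, total = (-1)+4 = 3
i=3,k=0: odd sum, total = 3-0 = 3
i=3,k=1: even sum, total = 3+3 = 6
i=3,k=2: odd sum, total = 6-2 = 4
i=3,k=3: even sum, total = 4+9 = 13
i=4,k=0: even sum, total = 13+0 = 13
i=4,k=1: odd sum, total = 13-1 = 12
i=4,k=2: even sum, total = 12+8 = 20
i=4,k=3: odd sum, total = 20-3 = 17
i=4,k=4: even sum, total = 17+16 = 33
i=5,k=0: odd sum, total = 33-0 = 33
i=5,k=1: even sum, total = 33+5 = 38
i=5,k=2: odd sum, total = 38-2 = 36
i=5,k=3: even sum, total = 36+15 = 51
i=5,k=4: odd sum, total = 51-4 = 47
i=5,k=5: even sum, total = 47+25 = 72
i=6,k=0: even sum, total = 72+0 = 72
i=6,k=1: odd sum, total = 72-1 = 71
i=6,k=2: even sum, total = 71+12 = 83
i=6,k=3: odd sum, total = 83-3 = 80
i=6,k=4: even sum, total = 80+24 = 104
i=6,k=5: odd sum, total = 104-5 = 99
i=6,k=6: even sum, total = 99+36 = 135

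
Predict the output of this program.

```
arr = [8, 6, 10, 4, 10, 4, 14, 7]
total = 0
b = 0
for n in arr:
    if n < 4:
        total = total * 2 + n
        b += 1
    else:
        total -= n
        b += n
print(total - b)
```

n=8: not <4, total = 0-8 = -8; b=8
n=6: not <4, total = (-8)-6 = -14; b=14
n=10: not <4, total = (-14)-10 = -24; b=24
n=4: not <4, total = (-24)-4 = -28; b=28
n=10: not <4, total = (-28)-10 = -38; b=38
n=4: not <4, total = (-38)-4 = -42; b=42
n=14: not <4, total = (-42)-14 = -56; b=56
n=7: not <4, total = (-56)-7 = -63; b=63
total-b = (-63)-63 = -126

-126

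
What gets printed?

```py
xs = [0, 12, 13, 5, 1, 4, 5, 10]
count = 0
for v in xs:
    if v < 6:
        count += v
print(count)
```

v=0: <6, count = 0+0 = 0
v=12: not <6
v=13: not <6
v=5: <6, count = 0+5 = 5
v=1: <6, count = 5+1 = 6
v=4: <6, count = 6+4 = 10
v=5: <6, count = 10+5 = 15
v=10: not <6

15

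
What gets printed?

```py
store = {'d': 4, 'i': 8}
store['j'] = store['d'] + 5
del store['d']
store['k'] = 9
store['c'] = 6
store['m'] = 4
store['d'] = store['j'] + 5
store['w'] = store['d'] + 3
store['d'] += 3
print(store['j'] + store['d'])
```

26

store['j'] = store['d']+5 = 9 → {'d': 4, 'i': 8, 'j': 9}
del 'd' → {'i': 8, 'j': 9}
store['k'] = 9 → {'i': 8, 'j': 9, 'k': 9}
store['c'] = 6 → {'i': 8, 'j': 9, 'k': 9, 'c': 6}
store['m'] = 4 → {'i': 8, 'j': 9, 'k': 9, 'c': 6, 'm': 4}
store['d'] = store['j']+5 = 14 → {'i': 8, 'j': 9, 'k': 9, 'c': 6, 'm': 4, 'd': 14}
store['w'] = store['d']+3 = 17 → {'i': 8, 'j': 9, 'k': 9, 'c': 6, 'm': 4, 'd': 14, 'w': 17}
store['d'] = 14+3 = 17 → {'i': 8, 'j': 9, 'k': 9, 'c': 6, 'm': 4, 'd': 17, 'w': 17}
store['j']+store['d'] = 9+17 = 26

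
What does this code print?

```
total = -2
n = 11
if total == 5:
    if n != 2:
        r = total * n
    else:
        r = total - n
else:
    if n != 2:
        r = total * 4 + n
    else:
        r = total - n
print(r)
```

total=-2, n=11
total == 5 is False; n != 2 is True
→ r = total * 4 + n = 3

3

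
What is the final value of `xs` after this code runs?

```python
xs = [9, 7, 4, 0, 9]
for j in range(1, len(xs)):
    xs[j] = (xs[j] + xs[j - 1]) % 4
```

[9, 0, 0, 0, 1]

j=1: xs[1] = (7+9)%4 = 0 → [9, 0, 4, 0, 9]
j=2: xs[2] = (4+0)%4 = 0 → [9, 0, 0, 0, 9]
j=3: xs[3] = (0+0)%4 = 0 → [9, 0, 0, 0, 9]
j=4: xs[4] = (9+0)%4 = 1 → [9, 0, 0, 0, 1]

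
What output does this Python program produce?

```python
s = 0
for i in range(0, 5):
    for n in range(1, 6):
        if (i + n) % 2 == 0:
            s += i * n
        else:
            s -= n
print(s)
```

i=0,n=1: odd sum, s = 0-1 = -1
i=0,n=2: even sum, s = (-1)+0 = -1
i=0,n=3: odd sum, s = (-1)-3 = -4
i=0,n=4: even sum, s = (-4)+0 = -4
i=0,n=5: odd sum, s = (-4)-5 = -9
i=1,n=1: even sum, s = (-9)+1 = -8
i=1,n=2: odd sum, s = (-8)-2 = -10
i=1,n=3: even sum, s = (-10)+3 = -7
i=1,n=4: odd sum, s = (-7)-4 = -11
i=1,n=5: even sum, s = (-11)+5 = -6
i=2,n=1: odd sum, s = (-6)-1 = -7
i=2,n=2: even sum, s = (-7)+4 = -3
i=2,n=3: odd sum, s = (-3)-3 = -6
i=2,n=4: even sum, s = (-6)+8 = 2
i=2,n=5: odd sum, s = 2-5 = -3
i=3,n=1: even sum, s = (-3)+3 = 0
i=3,n=2: odd sum, s = 0-2 = -2
i=3,n=3: even sum, s = (-2)+9 = 7
i=3,n=4: odd sum, s = 7-4 = 3
i=3,n=5: even sum, s = 3+15 = 18
i=4,n=1: odd sum, s = 18-1 = 17
i=4,n=2: even sum, s = 17+8 = 25
i=4,n=3: odd sum, s = 25-3 = 22
i=4,n=4: even sum, s = 22+16 = 38
i=4,n=5: odd sum, s = 38-5 = 33

33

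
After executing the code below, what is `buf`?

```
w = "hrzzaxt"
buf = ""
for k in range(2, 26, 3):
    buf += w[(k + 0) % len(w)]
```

'zxrahztz'

k=2: add w[2]='z' → 'z'
k=5: add w[5]='x' → 'zx'
k=8: add w[1]='r' → 'zxr'
k=11: add w[4]='a' → 'zxra'
k=14: add w[0]='h' → 'zxrah'
k=17: add w[3]='z' → 'zxrahz'
k=20: add w[6]='t' → 'zxrahzt'
k=23: add w[2]='z' → 'zxrahztz'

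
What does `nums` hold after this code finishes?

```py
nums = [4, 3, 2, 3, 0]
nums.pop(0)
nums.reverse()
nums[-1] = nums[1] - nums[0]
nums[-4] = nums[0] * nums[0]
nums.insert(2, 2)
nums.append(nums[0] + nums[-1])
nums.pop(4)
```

pop(0) removes 4 → [3, 2, 3, 0]
reverse → [0, 3, 2, 3]
nums[-1] = nums[1]-nums[0] = 3-0 = 3 → [0, 3, 2, 3]
nums[-4] = nums[0]*nums[0] = 0*0 = 0 → [0, 3, 2, 3]
insert 2 at 2 → [0, 3, 2, 2, 3]
append nums[0]+nums[-1] = 0+3 = 3 → [0, 3, 2, 2, 3, 3]
pop(4) removes 3 → [0, 3, 2, 2, 3]

[0, 3, 2, 2, 3]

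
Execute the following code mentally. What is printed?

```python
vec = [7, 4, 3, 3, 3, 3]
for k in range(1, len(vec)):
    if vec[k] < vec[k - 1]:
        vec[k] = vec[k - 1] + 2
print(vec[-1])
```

17

k=1: 4<7, vec[1] = 7+2 = 9 → [7, 9, 3, 3, 3, 3]
k=2: 3<9, vec[2] = 9+2 = 11 → [7, 9, 11, 3, 3, 3]
k=3: 3<11, vec[3] = 11+2 = 13 → [7, 9, 11, 13, 3, 3]
k=4: 3<13, vec[4] = 13+2 = 15 → [7, 9, 11, 13, 15, 3]
k=5: 3<15, vec[5] = 15+2 = 17 → [7, 9, 11, 13, 15, 17]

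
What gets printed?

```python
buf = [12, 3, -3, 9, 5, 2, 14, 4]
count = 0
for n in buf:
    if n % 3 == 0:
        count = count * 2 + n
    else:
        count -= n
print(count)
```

86

n=12: %3==0, count = 0*2+12 = 12
n=3: %3==0, count = 12*2+3 = 27
n=-3: %3==0, count = 27*2+(-3) = 51
n=9: %3==0, count = 51*2+9 = 111
n=5: not %3==0, count = 111-5 = 106
n=2: not %3==0, count = 106-2 = 104
n=14: not %3==0, count = 104-14 = 90
n=4: not %3==0, count = 90-4 = 86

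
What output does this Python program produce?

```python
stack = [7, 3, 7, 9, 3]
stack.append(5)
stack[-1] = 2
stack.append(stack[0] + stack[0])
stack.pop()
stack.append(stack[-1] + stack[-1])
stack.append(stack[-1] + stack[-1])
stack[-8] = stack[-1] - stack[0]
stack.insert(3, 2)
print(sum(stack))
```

append 5 → [7, 3, 7, 9, 3, 5]
stack[-1] = 2 → [7, 3, 7, 9, 3, 2]
append stack[0]+stack[0] = 7+7 = 14 → [7, 3, 7, 9, 3, 2, 14]
pop() removes 14 → [7, 3, 7, 9, 3, 2]
append stack[-1]+stack[-1] = 2+2 = 4 → [7, 3, 7, 9, 3, 2, 4]
append stack[-1]+stack[-1] = 4+4 = 8 → [7, 3, 7, 9, 3, 2, 4, 8]
stack[-8] = stack[-1]-stack[0] = 8-7 = 1 → [1, 3, 7, 9, 3, 2, 4, 8]
insert 2 at 3 → [1, 3, 7, 2, 9, 3, 2, 4, 8]
sum = 39

39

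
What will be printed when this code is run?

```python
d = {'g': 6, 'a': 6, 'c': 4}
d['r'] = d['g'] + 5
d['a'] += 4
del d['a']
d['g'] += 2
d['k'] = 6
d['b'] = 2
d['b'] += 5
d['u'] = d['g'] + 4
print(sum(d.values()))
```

48

d['r'] = d['g']+5 = 11 → {'g': 6, 'a': 6, 'c': 4, 'r': 11}
d['a'] = 6+4 = 10 → {'g': 6, 'a': 10, 'c': 4, 'r': 11}
del 'a' → {'g': 6, 'c': 4, 'r': 11}
d['g'] = 6+2 = 8 → {'g': 8, 'c': 4, 'r': 11}
d['k'] = 6 → {'g': 8, 'c': 4, 'r': 11, 'k': 6}
d['b'] = 2 → {'g': 8, 'c': 4, 'r': 11, 'k': 6, 'b': 2}
d['b'] = 2+5 = 7 → {'g': 8, 'c': 4, 'r': 11, 'k': 6, 'b': 7}
d['u'] = d['g']+4 = 12 → {'g': 8, 'c': 4, 'r': 11, 'k': 6, 'b': 7, 'u': 12}
sum of values = 48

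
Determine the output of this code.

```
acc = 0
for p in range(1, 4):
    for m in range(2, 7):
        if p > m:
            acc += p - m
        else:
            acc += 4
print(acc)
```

57

p=1,m=2: not 1>2, acc = 0+4 = 4
p=1,m=3: not 1>3, acc = 4+4 = 8
p=1,m=4: not 1>4, acc = 8+4 = 12
p=1,m=5: not 1>5, acc = 12+4 = 16
p=1,m=6: not 1>6, acc = 16+4 = 20
p=2,m=2: not 2>2, acc = 20+4 = 24
p=2,m=3: not 2>3, acc = 24+4 = 28
p=2,m=4: not 2>4, acc = 28+4 = 32
p=2,m=5: not 2>5, acc = 32+4 = 36
p=2,m=6: not 2>6, acc = 36+4 = 40
p=3,m=2: 3>2, acc = 40+1 = 41
p=3,m=3: not 3>3, acc = 41+4 = 45
p=3,m=4: not 3>4, acc = 45+4 = 49
p=3,m=5: not 3>5, acc = 49+4 = 53
p=3,m=6: not 3>6, acc = 53+4 = 57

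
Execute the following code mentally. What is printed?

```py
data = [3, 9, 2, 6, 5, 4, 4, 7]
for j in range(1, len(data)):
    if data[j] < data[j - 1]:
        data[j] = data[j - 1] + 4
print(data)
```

j=1: 9>=3, unchanged → [3, 9, 2, 6, 5, 4, 4, 7]
j=2: 2<9, data[2] = 9+4 = 13 → [3, 9, 13, 6, 5, 4, 4, 7]
j=3: 6<13, data[3] = 13+4 = 17 → [3, 9, 13, 17, 5, 4, 4, 7]
j=4: 5<17, data[4] = 17+4 = 21 → [3, 9, 13, 17, 21, 4, 4, 7]
j=5: 4<21, data[5] = 21+4 = 25 → [3, 9, 13, 17, 21, 25, 4, 7]
j=6: 4<25, data[6] = 25+4 = 29 → [3, 9, 13, 17, 21, 25, 29, 7]
j=7: 7<29, data[7] = 29+4 = 33 → [3, 9, 13, 17, 21, 25, 29, 33]

[3, 9, 13, 17, 21, 25, 29, 33]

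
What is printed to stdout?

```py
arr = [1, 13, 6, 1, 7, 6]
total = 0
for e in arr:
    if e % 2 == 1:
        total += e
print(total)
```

e=1: odd, total = 0+1 = 1
e=13: odd, total = 1+13 = 14
e=6: not odd
e=1: odd, total = 14+1 = 15
e=7: odd, total = 15+7 = 22
e=6: not odd

22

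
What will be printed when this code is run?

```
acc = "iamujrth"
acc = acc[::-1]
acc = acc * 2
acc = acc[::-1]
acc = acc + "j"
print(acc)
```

reverse → 'htrjumai'
repeat ×2 → 'htrjumaihtrjumai'
reverse → 'iamujrthiamujrth'
+ 'j' → 'iamujrthiamujrthj'

iamujrthiamujrthj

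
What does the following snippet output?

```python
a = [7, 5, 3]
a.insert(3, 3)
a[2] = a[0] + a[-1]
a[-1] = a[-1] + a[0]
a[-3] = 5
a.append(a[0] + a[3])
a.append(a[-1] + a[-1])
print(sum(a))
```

insert 3 at 3 → [7, 5, 3, 3]
a[2] = a[0]+a[-1] = 7+3 = 10 → [7, 5, 10, 3]
a[-1] = a[-1]+a[0] = 3+7 = 10 → [7, 5, 10, 10]
a[-3] = 5 → [7, 5, 10, 10]
append a[0]+a[3] = 7+10 = 17 → [7, 5, 10, 10, 17]
append a[-1]+a[-1] = 17+17 = 34 → [7, 5, 10, 10, 17, 34]
sum = 83

83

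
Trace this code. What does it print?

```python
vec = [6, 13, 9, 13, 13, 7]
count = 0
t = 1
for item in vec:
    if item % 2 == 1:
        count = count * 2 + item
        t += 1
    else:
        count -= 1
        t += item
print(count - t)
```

321

item=6: not odd, count = 0-1 = -1; t=7
item=13: odd, count = (-1)*2+13 = 11; t=8
item=9: odd, count = 11*2+9 = 31; t=9
item=13: odd, count = 31*2+13 = 75; t=10
item=13: odd, count = 75*2+13 = 163; t=11
item=7: odd, count = 163*2+7 = 333; t=12
count-t = 333-12 = 321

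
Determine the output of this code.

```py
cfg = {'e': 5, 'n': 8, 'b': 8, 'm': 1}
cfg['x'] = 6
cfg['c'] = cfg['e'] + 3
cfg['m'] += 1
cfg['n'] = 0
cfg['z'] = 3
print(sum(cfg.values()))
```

cfg['x'] = 6 → {'e': 5, 'n': 8, 'b': 8, 'm': 1, 'x': 6}
cfg['c'] = cfg['e']+3 = 8 → {'e': 5, 'n': 8, 'b': 8, 'm': 1, 'x': 6, 'c': 8}
cfg['m'] = 1+1 = 2 → {'e': 5, 'n': 8, 'b': 8, 'm': 2, 'x': 6, 'c': 8}
cfg['n'] = 0 → {'e': 5, 'n': 0, 'b': 8, 'm': 2, 'x': 6, 'c': 8}
cfg['z'] = 3 → {'e': 5, 'n': 0, 'b': 8, 'm': 2, 'x': 6, 'c': 8, 'z': 3}
sum of values = 32

32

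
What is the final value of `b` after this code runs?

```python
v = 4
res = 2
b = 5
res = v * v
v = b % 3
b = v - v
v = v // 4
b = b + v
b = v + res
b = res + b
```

32

res = 4*4 = 16
v = 5%3 = 2
b = 2-2 = 0
v = 2//4 = 0
b = 0+0 = 0
b = 0+16 = 16
b = 16+16 = 32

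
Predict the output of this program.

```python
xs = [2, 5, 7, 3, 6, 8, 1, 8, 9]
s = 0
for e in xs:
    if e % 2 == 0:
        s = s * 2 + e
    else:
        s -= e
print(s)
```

-67

e=2: even, s = 0*2+2 = 2
e=5: not even, s = 2-5 = -3
e=7: not even, s = (-3)-7 = -10
e=3: not even, s = (-10)-3 = -13
e=6: even, s = (-13)*2+6 = -20
e=8: even, s = (-20)*2+8 = -32
e=1: not even, s = (-32)-1 = -33
e=8: even, s = (-33)*2+8 = -58
e=9: not even, s = (-58)-9 = -67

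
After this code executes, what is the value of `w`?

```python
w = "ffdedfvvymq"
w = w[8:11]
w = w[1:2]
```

'm'

slice [8:11] → 'ymq'
slice [1:2] → 'm'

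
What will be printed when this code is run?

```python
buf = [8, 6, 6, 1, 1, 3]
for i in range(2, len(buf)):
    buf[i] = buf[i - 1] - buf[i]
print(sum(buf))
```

i=2: buf[2] = 6-6 = 0 → [8, 6, 0, 1, 1, 3]
i=3: buf[3] = 0-1 = -1 → [8, 6, 0, -1, 1, 3]
i=4: buf[4] = (-1)-1 = -2 → [8, 6, 0, -1, -2, 3]
i=5: buf[5] = (-2)-3 = -5 → [8, 6, 0, -1, -2, -5]
sum = 6

6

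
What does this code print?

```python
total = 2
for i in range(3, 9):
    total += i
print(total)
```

i=3: total = 2+3 = 5
i=4: total = 5+4 = 9
i=5: total = 9+5 = 14
i=6: total = 14+6 = 20
i=7: total = 20+7 = 27
i=8: total = 27+8 = 35

35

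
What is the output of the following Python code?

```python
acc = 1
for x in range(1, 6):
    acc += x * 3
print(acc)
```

x=1: acc = 1+1*3 = 4
x=2: acc = 4+2*3 = 10
x=3: acc = 10+3*3 = 19
x=4: acc = 19+4*3 = 31
x=5: acc = 31+5*3 = 46

46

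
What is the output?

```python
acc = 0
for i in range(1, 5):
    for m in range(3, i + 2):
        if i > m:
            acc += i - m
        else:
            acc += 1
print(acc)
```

i=2,m=3: not 2>3, acc = 0+1 = 1
i=3,m=3: not 3>3, acc = 1+1 = 2
i=3,m=4: not 3>4, acc = 2+1 = 3
i=4,m=3: 4>3, acc = 3+1 = 4
i=4,m=4: not 4>4, acc = 4+1 = 5
i=4,m=5: not 4>5, acc = 5+1 = 6

6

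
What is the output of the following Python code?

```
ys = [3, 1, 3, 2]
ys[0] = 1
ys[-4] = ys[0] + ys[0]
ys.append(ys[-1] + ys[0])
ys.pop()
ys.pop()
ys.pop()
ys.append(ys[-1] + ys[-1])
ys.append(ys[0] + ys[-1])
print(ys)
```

[2, 1, 2, 4]

ys[0] = 1 → [1, 1, 3, 2]
ys[-4] = ys[0]+ys[0] = 1+1 = 2 → [2, 1, 3, 2]
append ys[-1]+ys[0] = 2+2 = 4 → [2, 1, 3, 2, 4]
pop() removes 4 → [2, 1, 3, 2]
pop() removes 2 → [2, 1, 3]
pop() removes 3 → [2, 1]
append ys[-1]+ys[-1] = 1+1 = 2 → [2, 1, 2]
append ys[0]+ys[-1] = 2+2 = 4 → [2, 1, 2, 4]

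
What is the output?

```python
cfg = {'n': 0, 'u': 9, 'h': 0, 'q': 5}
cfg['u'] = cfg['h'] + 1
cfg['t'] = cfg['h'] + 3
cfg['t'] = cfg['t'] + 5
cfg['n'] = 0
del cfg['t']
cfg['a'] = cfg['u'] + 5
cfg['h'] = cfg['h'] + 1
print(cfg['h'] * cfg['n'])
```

cfg['u'] = cfg['h']+1 = 1 → {'n': 0, 'u': 1, 'h': 0, 'q': 5}
cfg['t'] = cfg['h']+3 = 3 → {'n': 0, 'u': 1, 'h': 0, 'q': 5, 't': 3}
cfg['t'] = cfg['t']+5 = 8 → {'n': 0, 'u': 1, 'h': 0, 'q': 5, 't': 8}
cfg['n'] = 0 → {'n': 0, 'u': 1, 'h': 0, 'q': 5, 't': 8}
del 't' → {'n': 0, 'u': 1, 'h': 0, 'q': 5}
cfg['a'] = cfg['u']+5 = 6 → {'n': 0, 'u': 1, 'h': 0, 'q': 5, 'a': 6}
cfg['h'] = cfg['h']+1 = 1 → {'n': 0, 'u': 1, 'h': 1, 'q': 5, 'a': 6}
cfg['h']*cfg['n'] = 1*0 = 0

0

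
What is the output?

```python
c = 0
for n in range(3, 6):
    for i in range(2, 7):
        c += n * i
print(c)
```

n=3,i=2: c = 0+6 = 6
n=3,i=3: c = 6+9 = 15
n=3,i=4: c = 15+12 = 27
n=3,i=5: c = 27+15 = 42
n=3,i=6: c = 42+18 = 60
n=4,i=2: c = 60+8 = 68
n=4,i=3: c = 68+12 = 80
n=4,i=4: c = 80+16 = 96
n=4,i=5: c = 96+20 = 116
n=4,i=6: c = 116+24 = 140
n=5,i=2: c = 140+10 = 150
n=5,i=3: c = 150+15 = 165
n=5,i=4: c = 165+20 = 185
n=5,i=5: c = 185+25 = 210
n=5,i=6: c = 210+30 = 240

240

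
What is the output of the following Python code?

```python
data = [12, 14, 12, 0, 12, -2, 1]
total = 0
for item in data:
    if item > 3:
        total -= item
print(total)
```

-50

item=12: >3, total = 0-12 = -12
item=14: >3, total = (-12)-14 = -26
item=12: >3, total = (-26)-12 = -38
item=0: not >3
item=12: >3, total = (-38)-12 = -50
item=-2: not >3
item=1: not >3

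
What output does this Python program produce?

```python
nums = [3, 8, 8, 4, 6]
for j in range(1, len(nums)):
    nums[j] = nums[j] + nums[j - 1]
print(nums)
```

j=1: nums[1] = 8+3 = 11 → [3, 11, 8, 4, 6]
j=2: nums[2] = 8+11 = 19 → [3, 11, 19, 4, 6]
j=3: nums[3] = 4+19 = 23 → [3, 11, 19, 23, 6]
j=4: nums[4] = 6+23 = 29 → [3, 11, 19, 23, 29]

[3, 11, 19, 23, 29]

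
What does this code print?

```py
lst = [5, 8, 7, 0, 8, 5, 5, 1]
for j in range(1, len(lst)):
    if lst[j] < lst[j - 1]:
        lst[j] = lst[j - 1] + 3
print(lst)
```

[5, 8, 11, 14, 17, 20, 23, 26]

j=1: 8>=5, unchanged → [5, 8, 7, 0, 8, 5, 5, 1]
j=2: 7<8, lst[2] = 8+3 = 11 → [5, 8, 11, 0, 8, 5, 5, 1]
j=3: 0<11, lst[3] = 11+3 = 14 → [5, 8, 11, 14, 8, 5, 5, 1]
j=4: 8<14, lst[4] = 14+3 = 17 → [5, 8, 11, 14, 17, 5, 5, 1]
j=5: 5<17, lst[5] = 17+3 = 20 → [5, 8, 11, 14, 17, 20, 5, 1]
j=6: 5<20, lst[6] = 20+3 = 23 → [5, 8, 11, 14, 17, 20, 23, 1]
j=7: 1<23, lst[7] = 23+3 = 26 → [5, 8, 11, 14, 17, 20, 23, 26]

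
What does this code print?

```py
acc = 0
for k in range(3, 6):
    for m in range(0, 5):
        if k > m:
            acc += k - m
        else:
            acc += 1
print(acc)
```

k=3,m=0: 3>0, acc = 0+3 = 3
k=3,m=1: 3>1, acc = 3+2 = 5
k=3,m=2: 3>2, acc = 5+1 = 6
k=3,m=3: not 3>3, acc = 6+1 = 7
k=3,m=4: not 3>4, acc = 7+1 = 8
k=4,m=0: 4>0, acc = 8+4 = 12
k=4,m=1: 4>1, acc = 12+3 = 15
k=4,m=2: 4>2, acc = 15+2 = 17
k=4,m=3: 4>3, acc = 17+1 = 18
k=4,m=4: not 4>4, acc = 18+1 = 19
k=5,m=0: 5>0, acc = 19+5 = 24
k=5,m=1: 5>1, acc = 24+4 = 28
k=5,m=2: 5>2, acc = 28+3 = 31
k=5,m=3: 5>3, acc = 31+2 = 33
k=5,m=4: 5>4, acc = 33+1 = 34

34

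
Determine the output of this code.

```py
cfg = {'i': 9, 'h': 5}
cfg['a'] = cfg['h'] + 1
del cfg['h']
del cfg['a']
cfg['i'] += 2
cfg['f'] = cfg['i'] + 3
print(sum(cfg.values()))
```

25

cfg['a'] = cfg['h']+1 = 6 → {'i': 9, 'h': 5, 'a': 6}
del 'h' → {'i': 9, 'a': 6}
del 'a' → {'i': 9}
cfg['i'] = 9+2 = 11 → {'i': 11}
cfg['f'] = cfg['i']+3 = 14 → {'i': 11, 'f': 14}
sum of values = 25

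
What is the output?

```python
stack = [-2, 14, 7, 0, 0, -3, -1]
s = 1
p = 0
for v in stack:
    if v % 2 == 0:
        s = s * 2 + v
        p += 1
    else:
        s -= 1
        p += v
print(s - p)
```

v=-2: even, s = 1*2+(-2) = 0; p=1
v=14: even, s = 0*2+14 = 14; p=2
v=7: not even, s = 14-1 = 13; p=9
v=0: even, s = 13*2+0 = 26; p=10
v=0: even, s = 26*2+0 = 52; p=11
v=-3: not even, s = 52-1 = 51; p=8
v=-1: not even, s = 51-1 = 50; p=7
s-p = 50-7 = 43

43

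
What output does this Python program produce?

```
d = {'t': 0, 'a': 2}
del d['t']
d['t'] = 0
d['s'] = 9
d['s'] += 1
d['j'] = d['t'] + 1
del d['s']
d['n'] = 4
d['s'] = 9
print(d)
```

del 't' → {'a': 2}
d['t'] = 0 → {'a': 2, 't': 0}
d['s'] = 9 → {'a': 2, 't': 0, 's': 9}
d['s'] = 9+1 = 10 → {'a': 2, 't': 0, 's': 10}
d['j'] = d['t']+1 = 1 → {'a': 2, 't': 0, 's': 10, 'j': 1}
del 's' → {'a': 2, 't': 0, 'j': 1}
d['n'] = 4 → {'a': 2, 't': 0, 'j': 1, 'n': 4}
d['s'] = 9 → {'a': 2, 't': 0, 'j': 1, 'n': 4, 's': 9}

{'a': 2, 't': 0, 'j': 1, 'n': 4, 's': 9}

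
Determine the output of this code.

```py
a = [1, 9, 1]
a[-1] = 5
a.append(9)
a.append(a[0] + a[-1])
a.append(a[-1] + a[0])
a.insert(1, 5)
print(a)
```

[1, 5, 9, 5, 9, 10, 11]

a[-1] = 5 → [1, 9, 5]
append 9 → [1, 9, 5, 9]
append a[0]+a[-1] = 1+9 = 10 → [1, 9, 5, 9, 10]
append a[-1]+a[0] = 10+1 = 11 → [1, 9, 5, 9, 10, 11]
insert 5 at 1 → [1, 5, 9, 5, 9, 10, 11]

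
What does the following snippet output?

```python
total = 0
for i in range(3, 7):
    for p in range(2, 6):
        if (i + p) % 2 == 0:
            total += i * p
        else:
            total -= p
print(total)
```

i=3,p=2: odd sum, total = 0-2 = -2
i=3,p=3: even sum, total = (-2)+9 = 7
i=3,p=4: odd sum, total = 7-4 = 3
i=3,p=5: even sum, total = 3+15 = 18
i=4,p=2: even sum, total = 18+8 = 26
i=4,p=3: odd sum, total = 26-3 = 23
i=4,p=4: even sum, total = 23+16 = 39
i=4,p=5: odd sum, total = 39-5 = 34
i=5,p=2: odd sum, total = 34-2 = 32
i=5,p=3: even sum, total = 32+15 = 47
i=5,p=4: odd sum, total = 47-4 = 43
i=5,p=5: even sum, total = 43+25 = 68
i=6,p=2: even sum, total = 68+12 = 80
i=6,p=3: odd sum, total = 80-3 = 77
i=6,p=4: even sum, total = 77+24 = 101
i=6,p=5: odd sum, total = 101-5 = 96

96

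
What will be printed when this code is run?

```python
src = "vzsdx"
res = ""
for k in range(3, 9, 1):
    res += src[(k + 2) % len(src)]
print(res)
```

k=3: add src[0]='v' → 'v'
k=4: add src[1]='z' → 'vz'
k=5: add src[2]='s' → 'vzs'
k=6: add src[3]='d' → 'vzsd'
k=7: add src[4]='x' → 'vzsdx'
k=8: add src[0]='v' → 'vzsdxv'

vzsdxv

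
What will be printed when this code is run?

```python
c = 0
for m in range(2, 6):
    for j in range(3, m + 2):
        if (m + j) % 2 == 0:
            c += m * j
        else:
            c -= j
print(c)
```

40

m=2,j=3: odd sum, c = 0-3 = -3
m=3,j=3: even sum, c = (-3)+9 = 6
m=3,j=4: odd sum, c = 6-4 = 2
m=4,j=3: odd sum, c = 2-3 = -1
m=4,j=4: even sum, c = (-1)+16 = 15
m=4,j=5: odd sum, c = 15-5 = 10
m=5,j=3: even sum, c = 10+15 = 25
m=5,j=4: odd sum, c = 25-4 = 21
m=5,j=5: even sum, c = 21+25 = 46
m=5,j=6: odd sum, c = 46-6 = 40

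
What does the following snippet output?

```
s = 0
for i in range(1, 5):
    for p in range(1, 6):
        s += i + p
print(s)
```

i=1,p=1: s = 0+2 = 2
i=1,p=2: s = 2+3 = 5
i=1,p=3: s = 5+4 = 9
i=1,p=4: s = 9+5 = 14
i=1,p=5: s = 14+6 = 20
i=2,p=1: s = 20+3 = 23
i=2,p=2: s = 23+4 = 27
i=2,p=3: s = 27+5 = 32
i=2,p=4: s = 32+6 = 38
i=2,p=5: s = 38+7 = 45
i=3,p=1: s = 45+4 = 49
i=3,p=2: s = 49+5 = 54
i=3,p=3: s = 54+6 = 60
i=3,p=4: s = 60+7 = 67
i=3,p=5: s = 67+8 = 75
i=4,p=1: s = 75+5 = 80
i=4,p=2: s = 80+6 = 86
i=4,p=3: s = 86+7 = 93
i=4,p=4: s = 93+8 = 101
i=4,p=5: s = 101+9 = 110

110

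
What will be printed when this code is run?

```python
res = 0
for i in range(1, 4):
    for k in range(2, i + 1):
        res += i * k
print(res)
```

i=2,k=2: res = 0+4 = 4
i=3,k=2: res = 4+6 = 10
i=3,k=3: res = 10+9 = 19

19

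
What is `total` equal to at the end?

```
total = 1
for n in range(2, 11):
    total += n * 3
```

163

n=2: total = 1+2*3 = 7
n=3: total = 7+3*3 = 16
n=4: total = 16+4*3 = 28
n=5: total = 28+5*3 = 43
n=6: total = 43+6*3 = 61
n=7: total = 61+7*3 = 82
n=8: total = 82+8*3 = 106
n=9: total = 106+9*3 = 133
n=10: total = 133+10*3 = 163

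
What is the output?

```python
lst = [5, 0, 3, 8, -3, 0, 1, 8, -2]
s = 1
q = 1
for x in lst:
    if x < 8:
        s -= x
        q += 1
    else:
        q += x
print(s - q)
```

-27

x=5: <8, s = 1-5 = -4; q=2
x=0: <8, s = (-4)-0 = -4; q=3
x=3: <8, s = (-4)-3 = -7; q=4
x=8: not <8; q=12
x=-3: <8, s = (-7)-(-3) = -4; q=13
x=0: <8, s = (-4)-0 = -4; q=14
x=1: <8, s = (-4)-1 = -5; q=15
x=8: not <8; q=23
x=-2: <8, s = (-5)-(-2) = -3; q=24
s-q = (-3)-24 = -27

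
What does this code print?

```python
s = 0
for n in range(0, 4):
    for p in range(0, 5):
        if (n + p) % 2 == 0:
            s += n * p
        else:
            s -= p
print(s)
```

n=0,p=0: even sum, s = 0+0 = 0
n=0,p=1: odd sum, s = 0-1 = -1
n=0,p=2: even sum, s = (-1)+0 = -1
n=0,p=3: odd sum, s = (-1)-3 = -4
n=0,p=4: even sum, s = (-4)+0 = -4
n=1,p=0: odd sum, s = (-4)-0 = -4
n=1,p=1: even sum, s = (-4)+1 = -3
n=1,p=2: odd sum, s = (-3)-2 = -5
n=1,p=3: even sum, s = (-5)+3 = -2
n=1,p=4: odd sum, s = (-2)-4 = -6
n=2,p=0: even sum, s = (-6)+0 = -6
n=2,p=1: odd sum, s = (-6)-1 = -7
n=2,p=2: even sum, s = (-7)+4 = -3
n=2,p=3: odd sum, s = (-3)-3 = -6
n=2,p=4: even sum, s = (-6)+8 = 2
n=3,p=0: odd sum, s = 2-0 = 2
n=3,p=1: even sum, s = 2+3 = 5
n=3,p=2: odd sum, s = 5-2 = 3
n=3,p=3: even sum, s = 3+9 = 12
n=3,p=4: odd sum, s = 12-4 = 8

8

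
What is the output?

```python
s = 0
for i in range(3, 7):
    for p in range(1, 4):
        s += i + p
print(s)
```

78

i=3,p=1: s = 0+4 = 4
i=3,p=2: s = 4+5 = 9
i=3,p=3: s = 9+6 = 15
i=4,p=1: s = 15+5 = 20
i=4,p=2: s = 20+6 = 26
i=4,p=3: s = 26+7 = 33
i=5,p=1: s = 33+6 = 39
i=5,p=2: s = 39+7 = 46
i=5,p=3: s = 46+8 = 54
i=6,p=1: s = 54+7 = 61
i=6,p=2: s = 61+8 = 69
i=6,p=3: s = 69+9 = 78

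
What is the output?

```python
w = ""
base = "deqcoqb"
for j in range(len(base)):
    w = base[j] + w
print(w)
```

bqocqed

j=0: prepend 'd' → 'd'
j=1: prepend 'e' → 'ed'
j=2: prepend 'q' → 'qed'
j=3: prepend 'c' → 'cqed'
j=4: prepend 'o' → 'ocqed'
j=5: prepend 'q' → 'qocqed'
j=6: prepend 'b' → 'bqocqed'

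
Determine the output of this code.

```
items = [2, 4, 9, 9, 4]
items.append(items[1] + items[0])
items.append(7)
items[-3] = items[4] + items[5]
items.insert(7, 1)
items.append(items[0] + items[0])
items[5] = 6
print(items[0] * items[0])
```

append items[1]+items[0] = 4+2 = 6 → [2, 4, 9, 9, 4, 6]
append 7 → [2, 4, 9, 9, 4, 6, 7]
items[-3] = items[4]+items[5] = 4+6 = 10 → [2, 4, 9, 9, 10, 6, 7]
insert 1 at 7 → [2, 4, 9, 9, 10, 6, 7, 1]
append items[0]+items[0] = 2+2 = 4 → [2, 4, 9, 9, 10, 6, 7, 1, 4]
items[5] = 6 → [2, 4, 9, 9, 10, 6, 7, 1, 4]
items[0]*items[0] = 2*2 = 4

4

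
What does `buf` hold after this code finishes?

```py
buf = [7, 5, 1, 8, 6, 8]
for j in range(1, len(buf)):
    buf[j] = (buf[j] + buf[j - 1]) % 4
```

[7, 0, 1, 1, 3, 3]

j=1: buf[1] = (5+7)%4 = 0 → [7, 0, 1, 8, 6, 8]
j=2: buf[2] = (1+0)%4 = 1 → [7, 0, 1, 8, 6, 8]
j=3: buf[3] = (8+1)%4 = 1 → [7, 0, 1, 1, 6, 8]
j=4: buf[4] = (6+1)%4 = 3 → [7, 0, 1, 1, 3, 8]
j=5: buf[5] = (8+3)%4 = 3 → [7, 0, 1, 1, 3, 3]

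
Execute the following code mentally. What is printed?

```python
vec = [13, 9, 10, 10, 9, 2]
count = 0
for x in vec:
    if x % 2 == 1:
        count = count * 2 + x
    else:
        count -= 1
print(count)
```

74

x=13: odd, count = 0*2+13 = 13
x=9: odd, count = 13*2+9 = 35
x=10: not odd, count = 35-1 = 34
x=10: not odd, count = 34-1 = 33
x=9: odd, count = 33*2+9 = 75
x=2: not odd, count = 75-1 = 74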